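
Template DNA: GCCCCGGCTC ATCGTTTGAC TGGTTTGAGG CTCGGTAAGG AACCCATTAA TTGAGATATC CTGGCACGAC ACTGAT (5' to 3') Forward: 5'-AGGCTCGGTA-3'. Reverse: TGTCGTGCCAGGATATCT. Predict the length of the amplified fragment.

44 bp

Forward primer AGGCTCGGTA is found on the top strand at positions 28–37.
Reverse complement of the reverse primer: AGATATCCTGGCACGACA. This occurs on the top strand at positions 54–71.
The product runs from position 28 to position 71, so its length is 71 − 28 + 1 = 44 bp.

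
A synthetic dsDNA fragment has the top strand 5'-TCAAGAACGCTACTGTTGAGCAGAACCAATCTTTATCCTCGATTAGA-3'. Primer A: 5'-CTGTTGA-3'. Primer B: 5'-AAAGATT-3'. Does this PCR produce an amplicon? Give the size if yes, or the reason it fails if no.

Primer A (CTGTTGA) matches the top strand at positions 13–19; it acts as a forward primer.
Primer B's reverse complement is AATCTTT, matching the top strand at positions 28–34; it acts as a reverse primer.
The 3' ends face each other across positions 13–34, giving a 22 bp product.

Yes — a 22 bp product.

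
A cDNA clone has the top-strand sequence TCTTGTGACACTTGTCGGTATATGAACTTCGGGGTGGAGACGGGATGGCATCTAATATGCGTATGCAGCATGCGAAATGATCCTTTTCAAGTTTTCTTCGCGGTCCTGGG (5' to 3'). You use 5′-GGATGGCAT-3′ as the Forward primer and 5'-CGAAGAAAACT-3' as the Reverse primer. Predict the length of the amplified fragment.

The forward primer matches the template at positions 43–51.
The reverse primer's reverse complement is AGTTTTCTTCG, which matches the template at positions 90–100.
The product runs from position 43 to position 100, so its length is 100 − 43 + 1 = 58 bp.

58 bp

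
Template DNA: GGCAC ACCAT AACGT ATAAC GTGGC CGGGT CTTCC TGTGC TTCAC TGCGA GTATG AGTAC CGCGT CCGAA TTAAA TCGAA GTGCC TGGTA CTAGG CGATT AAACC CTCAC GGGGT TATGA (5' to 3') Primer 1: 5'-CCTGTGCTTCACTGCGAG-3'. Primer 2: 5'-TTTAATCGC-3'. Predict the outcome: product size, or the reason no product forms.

Primer 1 (CCTGTGCTTCACTGCGAG) matches the top strand at positions 34–51; it acts as a forward primer.
Primer 2's reverse complement is GCGATTAAA, matching the top strand at positions 95–103; it acts as a reverse primer.
The 3' ends face each other across positions 34–103, giving a 70 bp product.

Yes — a 70 bp product.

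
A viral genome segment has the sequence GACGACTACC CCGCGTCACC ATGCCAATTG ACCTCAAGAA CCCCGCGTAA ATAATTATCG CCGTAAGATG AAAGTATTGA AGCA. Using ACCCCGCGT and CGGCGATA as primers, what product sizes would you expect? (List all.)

The forward primer ACCCCGCGT matches the top strand at positions 8–16, 40–48.
The reverse primer's reverse complement is TATCGCCG, matching at positions 56–63.
Each forward site pairs with the reverse site to give a product ending at position 63: sizes 56, 24 bp.

56 bp, 24 bp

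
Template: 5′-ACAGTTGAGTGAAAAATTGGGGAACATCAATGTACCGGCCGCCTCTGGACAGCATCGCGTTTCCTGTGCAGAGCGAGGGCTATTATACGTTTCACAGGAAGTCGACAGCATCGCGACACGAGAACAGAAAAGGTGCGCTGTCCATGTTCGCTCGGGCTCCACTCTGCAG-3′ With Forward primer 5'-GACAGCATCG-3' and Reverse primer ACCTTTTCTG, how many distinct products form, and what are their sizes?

Two products: 87 bp, 31 bp

The forward primer GACAGCATCG matches the top strand at positions 48–57, 104–113.
The reverse primer's reverse complement is CAGAAAAGGT, matching at positions 125–134.
Each forward site pairs with the reverse site to give a product ending at position 134: sizes 87, 31 bp.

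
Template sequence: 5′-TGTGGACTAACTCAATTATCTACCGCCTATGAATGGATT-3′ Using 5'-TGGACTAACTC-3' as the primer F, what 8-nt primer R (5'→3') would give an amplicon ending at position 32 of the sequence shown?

The forward primer binds at positions 3–13; the product's 3' end on the top strand is position 32.
The reverse primer anneals to the top strand over positions 25–32, i.e. to GCCTATGA.
Its sequence written 5'→3' is the reverse complement: TCATAGGC.

5'-TCATAGGC-3'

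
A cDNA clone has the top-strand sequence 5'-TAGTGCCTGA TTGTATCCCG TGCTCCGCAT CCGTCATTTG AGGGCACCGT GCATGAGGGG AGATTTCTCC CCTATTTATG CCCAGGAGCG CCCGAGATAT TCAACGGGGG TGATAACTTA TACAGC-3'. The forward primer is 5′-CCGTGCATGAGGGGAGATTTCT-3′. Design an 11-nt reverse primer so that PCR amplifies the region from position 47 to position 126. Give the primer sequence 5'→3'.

5'-GCTGTATAAGT-3'

The product's 3' end on the top strand is position 126.
The reverse primer anneals to the top strand over positions 116–126, i.e. to ACTTATACAGC.
Its sequence written 5'→3' is the reverse complement: GCTGTATAAGT.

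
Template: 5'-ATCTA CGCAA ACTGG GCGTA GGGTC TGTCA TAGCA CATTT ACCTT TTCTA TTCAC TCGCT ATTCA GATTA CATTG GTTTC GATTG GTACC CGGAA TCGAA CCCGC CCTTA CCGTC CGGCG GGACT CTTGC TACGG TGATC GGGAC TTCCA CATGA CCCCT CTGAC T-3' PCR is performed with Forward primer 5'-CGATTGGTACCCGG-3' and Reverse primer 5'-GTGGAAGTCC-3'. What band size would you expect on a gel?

The forward primer matches the template at positions 80–93.
Reverse complement of the reverse primer: GGACTTCCAC. This occurs on the top strand at positions 142–151.
Product length = (reverse-primer end) − (forward-primer start) + 1 = 151 − 80 + 1 = 72 bp.

72 bp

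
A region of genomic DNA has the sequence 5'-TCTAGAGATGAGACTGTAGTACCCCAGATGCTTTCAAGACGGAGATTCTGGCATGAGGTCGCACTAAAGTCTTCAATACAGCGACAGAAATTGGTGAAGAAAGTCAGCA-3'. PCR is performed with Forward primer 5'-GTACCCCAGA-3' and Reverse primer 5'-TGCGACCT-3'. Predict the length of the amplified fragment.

Scanning the template, GTACCCCAGA occurs at positions 19–28; this primer anneals to the bottom strand there with its 3' end pointing downstream.
Reverse complement of the reverse primer: AGGTCGCA. This occurs on the top strand at positions 56–63.
The product runs from position 19 to position 63, so its length is 63 − 19 + 1 = 45 bp.

45 bp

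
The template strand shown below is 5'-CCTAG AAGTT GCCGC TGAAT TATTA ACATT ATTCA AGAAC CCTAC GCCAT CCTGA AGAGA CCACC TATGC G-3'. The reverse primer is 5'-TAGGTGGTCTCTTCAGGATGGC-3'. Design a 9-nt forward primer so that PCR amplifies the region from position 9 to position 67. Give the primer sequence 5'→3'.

5'-TTGCCGCTG-3'

The reverse primer's reverse complement GCCATCCTGAAGAGACCACCTA matches the template at positions 46–67; the product starts at position 9.
The forward primer is identical to the top strand over positions 9–17: TTGCCGCTG.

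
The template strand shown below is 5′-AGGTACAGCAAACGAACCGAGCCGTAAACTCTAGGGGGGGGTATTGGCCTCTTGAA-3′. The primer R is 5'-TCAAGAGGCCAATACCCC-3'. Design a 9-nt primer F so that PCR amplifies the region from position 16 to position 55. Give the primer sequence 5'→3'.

The reverse primer's reverse complement GGGGTATTGGCCTCTTGA matches the template at positions 38–55; the product starts at position 16.
The forward primer is identical to the top strand over positions 16–24: ACCGAGCCG.

5'-ACCGAGCCG-3'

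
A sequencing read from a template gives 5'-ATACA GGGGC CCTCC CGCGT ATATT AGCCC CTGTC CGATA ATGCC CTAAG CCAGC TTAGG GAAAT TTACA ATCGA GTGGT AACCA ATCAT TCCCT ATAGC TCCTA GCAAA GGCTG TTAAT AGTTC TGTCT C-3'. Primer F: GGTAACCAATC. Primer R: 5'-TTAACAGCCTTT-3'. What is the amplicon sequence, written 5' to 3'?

Scanning the template, GGTAACCAATC occurs at positions 78–88; this primer anneals to the bottom strand there with its 3' end pointing downstream.
Reverse complement of the reverse primer: AAAGGCTGTTAA. This occurs on the top strand at positions 108–119.
The product is the template from position 78 through 119 (42 bp).

5'-GGTAACCAATCATTCCCTATAGCTCCTAGCAAAGGCTGTTAA-3'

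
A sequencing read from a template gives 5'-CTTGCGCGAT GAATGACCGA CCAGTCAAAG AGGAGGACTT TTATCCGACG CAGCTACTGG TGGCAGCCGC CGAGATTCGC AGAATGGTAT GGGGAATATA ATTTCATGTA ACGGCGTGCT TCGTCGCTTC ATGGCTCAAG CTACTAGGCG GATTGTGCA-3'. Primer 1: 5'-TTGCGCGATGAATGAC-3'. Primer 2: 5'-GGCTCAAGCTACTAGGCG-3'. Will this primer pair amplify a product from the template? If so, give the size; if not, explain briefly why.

No product — both primers anneal to the same strand and extend in the same direction.

Primer 1 (TTGCGCGATGAATGAC) matches the top strand at positions 2–17 (3' end points downstream).
Primer 2 (GGCTCAAGCTACTAGGCG) also matches the top strand directly, at positions 133–150 — its reverse complement CGCCTAGTAGCTTGAGCC is not present.
Both primers anneal to the bottom strand with 3' ends pointing the same way, so neither can prime synthesis back toward the other.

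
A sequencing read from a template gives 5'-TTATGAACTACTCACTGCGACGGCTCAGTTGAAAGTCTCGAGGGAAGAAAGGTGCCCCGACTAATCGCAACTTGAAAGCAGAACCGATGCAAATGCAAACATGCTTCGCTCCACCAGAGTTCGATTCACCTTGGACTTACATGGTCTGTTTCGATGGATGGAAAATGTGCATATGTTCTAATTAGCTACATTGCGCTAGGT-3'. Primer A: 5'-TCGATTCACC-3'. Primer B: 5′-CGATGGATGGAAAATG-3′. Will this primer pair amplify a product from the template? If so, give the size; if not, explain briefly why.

Primer A (TCGATTCACC) matches the top strand at positions 121–130 (3' end points downstream).
Primer B (CGATGGATGGAAAATG) also matches the top strand directly, at positions 152–167 — its reverse complement CATTTTCCATCCATCG is not present.
Both primers anneal to the bottom strand with 3' ends pointing the same way, so neither can prime synthesis back toward the other.

No product — both primers anneal to the same strand and extend in the same direction.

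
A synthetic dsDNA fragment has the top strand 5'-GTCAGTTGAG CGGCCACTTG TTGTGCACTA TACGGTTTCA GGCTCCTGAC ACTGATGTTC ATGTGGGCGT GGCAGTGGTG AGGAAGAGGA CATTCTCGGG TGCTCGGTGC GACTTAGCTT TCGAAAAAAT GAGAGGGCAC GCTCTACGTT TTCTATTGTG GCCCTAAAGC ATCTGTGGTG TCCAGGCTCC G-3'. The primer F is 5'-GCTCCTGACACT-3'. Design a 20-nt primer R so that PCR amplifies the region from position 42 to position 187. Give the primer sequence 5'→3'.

5'-GCCTGGACACCACAGATGCT-3'

The product's 3' end on the top strand is position 187.
The reverse primer anneals to the top strand over positions 168–187, i.e. to AGCATCTGTGGTGTCCAGGC.
Its sequence written 5'→3' is the reverse complement: GCCTGGACACCACAGATGCT.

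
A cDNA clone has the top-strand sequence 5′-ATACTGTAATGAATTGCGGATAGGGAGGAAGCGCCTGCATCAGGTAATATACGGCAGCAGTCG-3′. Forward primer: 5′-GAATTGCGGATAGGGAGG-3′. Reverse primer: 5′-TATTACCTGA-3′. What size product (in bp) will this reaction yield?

39 bp

Forward primer GAATTGCGGATAGGGAGG is found on the top strand at positions 11–28.
Taking the reverse complement of TATTACCTGA gives TCAGGTAATA, found at positions 40–49 on the template; the primer anneals here to the top strand with its 3' end pointing upstream.
Amplicon spans positions 11–49: 39 bp.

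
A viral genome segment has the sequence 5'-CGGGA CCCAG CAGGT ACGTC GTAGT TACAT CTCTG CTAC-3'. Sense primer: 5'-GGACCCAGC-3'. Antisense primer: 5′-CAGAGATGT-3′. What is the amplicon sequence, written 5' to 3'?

The forward primer matches the template at positions 3–11.
Reverse complement of the reverse primer: ACATCTCTG. This occurs on the top strand at positions 27–35.
The product is the template from position 3 through 35 (33 bp).

5'-GGACCCAGCAGGTACGTCGTAGTTACATCTCTG-3'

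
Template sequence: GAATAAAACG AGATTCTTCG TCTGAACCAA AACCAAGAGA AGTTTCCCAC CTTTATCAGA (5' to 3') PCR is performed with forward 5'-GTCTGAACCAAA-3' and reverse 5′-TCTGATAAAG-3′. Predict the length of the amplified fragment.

41 bp

Scanning the template, GTCTGAACCAAA occurs at positions 20–31; this primer anneals to the bottom strand there with its 3' end pointing downstream.
Taking the reverse complement of TCTGATAAAG gives CTTTATCAGA, found at positions 51–60 on the template; the primer anneals here to the top strand with its 3' end pointing upstream.
Amplicon spans positions 20–60: 41 bp.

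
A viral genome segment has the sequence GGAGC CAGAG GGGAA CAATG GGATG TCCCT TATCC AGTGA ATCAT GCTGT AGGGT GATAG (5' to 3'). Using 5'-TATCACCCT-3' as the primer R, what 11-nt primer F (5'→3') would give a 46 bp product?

5'-AACAATGGGAT-3'

The reverse primer's reverse complement AGGGTGATA matches the template at positions 51–59, so the product ends at position 59.
A 46 bp product then starts at position 59 − 46 + 1 = 14.
The forward primer is identical to the top strand there: AACAATGGGAT.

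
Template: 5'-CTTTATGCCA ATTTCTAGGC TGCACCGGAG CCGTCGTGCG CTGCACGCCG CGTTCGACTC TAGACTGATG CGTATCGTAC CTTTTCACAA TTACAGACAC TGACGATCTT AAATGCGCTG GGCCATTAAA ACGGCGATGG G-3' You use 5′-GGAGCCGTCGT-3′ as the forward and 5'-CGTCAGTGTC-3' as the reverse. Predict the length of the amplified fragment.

79 bp

Scanning the template, GGAGCCGTCGT occurs at positions 27–37; this primer anneals to the bottom strand there with its 3' end pointing downstream.
Reverse complement of the reverse primer: GACACTGACG. This occurs on the top strand at positions 96–105.
Product length = (reverse-primer end) − (forward-primer start) + 1 = 105 − 27 + 1 = 79 bp.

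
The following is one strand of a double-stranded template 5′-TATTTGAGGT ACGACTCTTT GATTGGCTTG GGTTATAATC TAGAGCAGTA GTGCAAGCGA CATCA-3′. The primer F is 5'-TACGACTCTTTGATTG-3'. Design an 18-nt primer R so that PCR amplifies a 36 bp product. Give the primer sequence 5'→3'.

The forward primer binds at positions 10–25, so a 36 bp product ends at position 10 + 36 − 1 = 45.
The reverse primer anneals to the top strand over positions 28–45, i.e. to TTGGGTTATAATCTAGAG.
Its sequence written 5'→3' is the reverse complement: CTCTAGATTATAACCCAA.

5'-CTCTAGATTATAACCCAA-3'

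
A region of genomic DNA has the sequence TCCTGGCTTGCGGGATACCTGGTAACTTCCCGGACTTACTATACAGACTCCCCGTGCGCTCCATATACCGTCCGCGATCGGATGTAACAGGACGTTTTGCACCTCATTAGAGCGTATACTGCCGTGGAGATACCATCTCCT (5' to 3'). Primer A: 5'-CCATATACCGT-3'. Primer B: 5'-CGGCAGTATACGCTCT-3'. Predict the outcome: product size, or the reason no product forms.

Yes — a 64 bp product.

Primer A (CCATATACCGT) matches the top strand at positions 61–71; it acts as a forward primer.
Primer B's reverse complement is AGAGCGTATACTGCCG, matching the top strand at positions 109–124; it acts as a reverse primer.
The 3' ends face each other across positions 61–124, giving a 64 bp product.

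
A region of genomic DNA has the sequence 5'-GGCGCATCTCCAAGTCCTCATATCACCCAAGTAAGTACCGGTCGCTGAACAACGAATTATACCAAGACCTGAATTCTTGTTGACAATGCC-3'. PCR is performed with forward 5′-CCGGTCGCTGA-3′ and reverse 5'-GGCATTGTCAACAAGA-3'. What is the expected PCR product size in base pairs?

Forward primer CCGGTCGCTGA is found on the top strand at positions 38–48.
Taking the reverse complement of GGCATTGTCAACAAGA gives TCTTGTTGACAATGCC, found at positions 75–90 on the template; the primer anneals here to the top strand with its 3' end pointing upstream.
Product length = (reverse-primer end) − (forward-primer start) + 1 = 90 − 38 + 1 = 53 bp.

53 bp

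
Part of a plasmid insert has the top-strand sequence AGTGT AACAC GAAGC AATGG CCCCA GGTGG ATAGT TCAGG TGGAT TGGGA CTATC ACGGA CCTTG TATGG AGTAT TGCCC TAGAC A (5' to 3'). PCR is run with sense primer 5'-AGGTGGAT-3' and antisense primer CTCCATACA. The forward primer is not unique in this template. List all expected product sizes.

The forward primer AGGTGGAT matches the top strand at positions 25–32, 38–45.
The reverse primer's reverse complement is TGTATGGAG, matching at positions 64–72.
Each forward site pairs with the reverse site to give a product ending at position 72: sizes 48, 35 bp.

48 bp, 35 bp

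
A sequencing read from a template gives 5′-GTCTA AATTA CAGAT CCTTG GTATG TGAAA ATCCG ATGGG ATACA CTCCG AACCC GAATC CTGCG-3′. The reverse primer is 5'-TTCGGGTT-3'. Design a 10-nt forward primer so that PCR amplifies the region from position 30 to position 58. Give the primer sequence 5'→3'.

5'-AATCCGATGG-3'

The reverse primer's reverse complement AACCCGAA matches the template at positions 51–58; the product starts at position 30.
The forward primer is identical to the top strand over positions 30–39: AATCCGATGG.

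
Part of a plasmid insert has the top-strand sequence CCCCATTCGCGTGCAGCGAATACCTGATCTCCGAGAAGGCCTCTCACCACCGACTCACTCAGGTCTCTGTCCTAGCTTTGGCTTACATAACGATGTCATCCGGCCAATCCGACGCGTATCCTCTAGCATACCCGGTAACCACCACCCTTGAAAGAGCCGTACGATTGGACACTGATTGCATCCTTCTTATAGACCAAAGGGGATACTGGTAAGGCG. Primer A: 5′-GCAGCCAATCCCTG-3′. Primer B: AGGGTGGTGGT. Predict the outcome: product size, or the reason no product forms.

No product — primer A has no binding site in the template.

Primer A (GCAGCCAATCCCTG) does not match the top strand, and its reverse complement CAGGGATTGGCTGC does not match either.
With no annealing site for primer A, no amplification occurs.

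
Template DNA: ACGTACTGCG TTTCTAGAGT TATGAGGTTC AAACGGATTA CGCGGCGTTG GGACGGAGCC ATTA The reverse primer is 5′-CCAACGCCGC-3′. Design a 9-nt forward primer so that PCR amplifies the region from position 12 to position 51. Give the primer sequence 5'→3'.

5'-TTCTAGAGT-3'

The reverse primer's reverse complement GCGGCGTTGG matches the template at positions 42–51; the product starts at position 12.
The forward primer is identical to the top strand over positions 12–20: TTCTAGAGT.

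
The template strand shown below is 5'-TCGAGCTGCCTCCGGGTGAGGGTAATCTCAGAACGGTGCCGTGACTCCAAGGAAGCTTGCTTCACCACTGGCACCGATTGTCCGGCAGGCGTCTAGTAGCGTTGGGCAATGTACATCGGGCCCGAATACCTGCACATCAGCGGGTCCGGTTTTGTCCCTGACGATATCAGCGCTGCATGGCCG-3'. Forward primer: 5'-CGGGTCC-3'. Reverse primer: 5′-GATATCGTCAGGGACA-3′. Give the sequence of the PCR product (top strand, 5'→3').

Scanning the template, CGGGTCC occurs at positions 141–147; this primer anneals to the bottom strand there with its 3' end pointing downstream.
Taking the reverse complement of GATATCGTCAGGGACA gives TGTCCCTGACGATATC, found at positions 153–168 on the template; the primer anneals here to the top strand with its 3' end pointing upstream.
The product is the template from position 141 through 168 (28 bp).

5'-CGGGTCCGGTTTTGTCCCTGACGATATC-3'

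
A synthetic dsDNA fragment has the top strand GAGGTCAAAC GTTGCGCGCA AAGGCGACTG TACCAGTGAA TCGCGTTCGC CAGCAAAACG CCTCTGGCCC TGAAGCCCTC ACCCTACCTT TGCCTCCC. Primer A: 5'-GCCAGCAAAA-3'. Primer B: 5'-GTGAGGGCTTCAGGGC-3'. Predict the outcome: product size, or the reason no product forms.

Yes — a 34 bp product.

Primer A (GCCAGCAAAA) matches the top strand at positions 49–58; it acts as a forward primer.
Primer B's reverse complement is GCCCTGAAGCCCTCAC, matching the top strand at positions 67–82; it acts as a reverse primer.
The 3' ends face each other across positions 49–82, giving a 34 bp product.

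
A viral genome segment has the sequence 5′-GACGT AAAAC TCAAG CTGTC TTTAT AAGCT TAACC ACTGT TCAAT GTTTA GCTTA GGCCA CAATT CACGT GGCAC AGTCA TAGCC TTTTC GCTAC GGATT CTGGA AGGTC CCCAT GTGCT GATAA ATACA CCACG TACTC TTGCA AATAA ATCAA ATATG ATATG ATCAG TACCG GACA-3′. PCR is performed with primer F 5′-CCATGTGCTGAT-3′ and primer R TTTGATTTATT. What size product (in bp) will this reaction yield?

The forward primer matches the template at positions 112–123.
The reverse primer's reverse complement is AATAAATCAAA, which matches the template at positions 146–156.
Amplicon spans positions 112–156: 45 bp.

45 bp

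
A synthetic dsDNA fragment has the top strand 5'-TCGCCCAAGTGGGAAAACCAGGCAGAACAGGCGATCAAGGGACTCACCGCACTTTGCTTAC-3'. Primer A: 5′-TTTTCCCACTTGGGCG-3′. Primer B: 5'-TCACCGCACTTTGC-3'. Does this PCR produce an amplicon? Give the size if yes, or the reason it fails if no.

Primer A (TTTTCCCACTTGGGCG) has reverse complement CGCCCAAGTGGGAAAA, which matches the top strand at positions 2–17; primer A anneals to the top strand there with its 3' end pointing upstream toward position 2.
Primer B (TCACCGCACTTTGC) matches the top strand directly at positions 44–57; it anneals to the bottom strand with its 3' end pointing downstream toward position 57.
The 3' ends diverge (primer A extends toward position 1, primer B toward position 61), so the primers never converge on a shared product.

No product — the primers' 3' ends point away from each other.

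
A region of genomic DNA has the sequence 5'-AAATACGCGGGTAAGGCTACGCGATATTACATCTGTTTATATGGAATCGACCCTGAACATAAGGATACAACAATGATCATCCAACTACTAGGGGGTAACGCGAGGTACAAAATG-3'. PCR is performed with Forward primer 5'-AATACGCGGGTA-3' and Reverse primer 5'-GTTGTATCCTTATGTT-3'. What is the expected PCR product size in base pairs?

Scanning the template, AATACGCGGGTA occurs at positions 2–13; this primer anneals to the bottom strand there with its 3' end pointing downstream.
The reverse primer's reverse complement is AACATAAGGATACAAC, which matches the template at positions 56–71.
Product length = (reverse-primer end) − (forward-primer start) + 1 = 71 − 2 + 1 = 70 bp.

70 bp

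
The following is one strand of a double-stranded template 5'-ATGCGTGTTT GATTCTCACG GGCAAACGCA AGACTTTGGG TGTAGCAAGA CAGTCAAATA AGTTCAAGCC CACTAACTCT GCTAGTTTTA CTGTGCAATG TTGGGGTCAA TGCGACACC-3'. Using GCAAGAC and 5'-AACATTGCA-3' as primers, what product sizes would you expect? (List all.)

The forward primer GCAAGAC matches the top strand at positions 28–34, 45–51.
The reverse primer's reverse complement is TGCAATGTT, matching at positions 94–102.
Each forward site pairs with the reverse site to give a product ending at position 102: sizes 75, 58 bp.

75 bp, 58 bp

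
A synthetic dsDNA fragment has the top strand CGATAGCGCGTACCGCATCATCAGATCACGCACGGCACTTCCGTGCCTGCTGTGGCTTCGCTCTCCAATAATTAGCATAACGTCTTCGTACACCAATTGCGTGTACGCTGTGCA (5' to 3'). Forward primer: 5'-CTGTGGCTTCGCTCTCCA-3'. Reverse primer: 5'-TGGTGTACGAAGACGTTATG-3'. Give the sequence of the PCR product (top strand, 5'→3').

5'-CTGTGGCTTCGCTCTCCAATAATTAGCATAACGTCTTCGTACACCA-3'

Scanning the template, CTGTGGCTTCGCTCTCCA occurs at positions 50–67; this primer anneals to the bottom strand there with its 3' end pointing downstream.
Taking the reverse complement of TGGTGTACGAAGACGTTATG gives CATAACGTCTTCGTACACCA, found at positions 76–95 on the template; the primer anneals here to the top strand with its 3' end pointing upstream.
The product is the template from position 50 through 95 (46 bp).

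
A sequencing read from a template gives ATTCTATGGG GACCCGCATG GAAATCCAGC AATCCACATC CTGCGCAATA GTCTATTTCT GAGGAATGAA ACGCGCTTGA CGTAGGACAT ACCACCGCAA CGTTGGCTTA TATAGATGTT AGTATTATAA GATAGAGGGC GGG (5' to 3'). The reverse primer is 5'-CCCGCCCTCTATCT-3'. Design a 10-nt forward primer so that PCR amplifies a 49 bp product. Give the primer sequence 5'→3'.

5'-CCGCAACGTT-3'

The reverse primer's reverse complement AGATAGAGGGCGGG matches the template at positions 130–143, so the product ends at position 143.
A 49 bp product then starts at position 143 − 49 + 1 = 95.
The forward primer is identical to the top strand there: CCGCAACGTT.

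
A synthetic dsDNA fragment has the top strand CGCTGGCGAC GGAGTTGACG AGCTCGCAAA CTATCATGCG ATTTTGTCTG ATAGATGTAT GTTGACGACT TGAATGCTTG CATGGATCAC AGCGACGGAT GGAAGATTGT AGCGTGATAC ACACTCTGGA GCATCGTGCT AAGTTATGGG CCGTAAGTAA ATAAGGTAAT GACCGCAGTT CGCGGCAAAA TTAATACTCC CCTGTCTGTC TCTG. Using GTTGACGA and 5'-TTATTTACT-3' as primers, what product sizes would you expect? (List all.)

The forward primer GTTGACGA matches the top strand at positions 14–21, 61–68.
The reverse primer's reverse complement is AGTAAATAA, matching at positions 156–164.
Each forward site pairs with the reverse site to give a product ending at position 164: sizes 151, 104 bp.

151 bp, 104 bp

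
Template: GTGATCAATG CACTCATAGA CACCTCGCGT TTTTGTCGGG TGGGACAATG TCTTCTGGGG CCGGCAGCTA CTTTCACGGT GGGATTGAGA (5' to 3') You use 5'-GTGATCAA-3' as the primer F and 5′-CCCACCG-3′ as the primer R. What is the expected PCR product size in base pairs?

The forward primer matches the template at positions 1–8.
Taking the reverse complement of CCCACCG gives CGGTGGG, found at positions 77–83 on the template; the primer anneals here to the top strand with its 3' end pointing upstream.
Product length = (reverse-primer end) − (forward-primer start) + 1 = 83 − 1 + 1 = 83 bp.

83 bp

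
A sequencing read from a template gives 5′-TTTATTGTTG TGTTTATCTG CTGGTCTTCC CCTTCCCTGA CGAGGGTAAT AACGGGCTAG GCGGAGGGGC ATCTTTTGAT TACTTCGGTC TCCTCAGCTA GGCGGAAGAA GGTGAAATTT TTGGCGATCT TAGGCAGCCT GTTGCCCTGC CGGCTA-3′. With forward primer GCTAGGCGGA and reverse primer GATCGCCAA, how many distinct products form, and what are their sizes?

Two products: 74 bp, 33 bp

The forward primer GCTAGGCGGA matches the top strand at positions 56–65, 97–106.
The reverse primer's reverse complement is TTGGCGATC, matching at positions 121–129.
Each forward site pairs with the reverse site to give a product ending at position 129: sizes 74, 33 bp.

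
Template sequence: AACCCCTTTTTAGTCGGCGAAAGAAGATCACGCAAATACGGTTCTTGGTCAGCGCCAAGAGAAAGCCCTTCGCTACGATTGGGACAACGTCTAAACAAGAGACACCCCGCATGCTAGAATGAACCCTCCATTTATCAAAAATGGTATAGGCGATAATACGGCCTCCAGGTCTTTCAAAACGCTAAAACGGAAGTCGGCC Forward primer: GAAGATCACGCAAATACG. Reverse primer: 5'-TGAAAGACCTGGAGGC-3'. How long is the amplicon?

The forward primer matches the template at positions 23–40.
Reverse complement of the reverse primer: GCCTCCAGGTCTTTCA. This occurs on the top strand at positions 161–176.
Product length = (reverse-primer end) − (forward-primer start) + 1 = 176 − 23 + 1 = 154 bp.

154 bp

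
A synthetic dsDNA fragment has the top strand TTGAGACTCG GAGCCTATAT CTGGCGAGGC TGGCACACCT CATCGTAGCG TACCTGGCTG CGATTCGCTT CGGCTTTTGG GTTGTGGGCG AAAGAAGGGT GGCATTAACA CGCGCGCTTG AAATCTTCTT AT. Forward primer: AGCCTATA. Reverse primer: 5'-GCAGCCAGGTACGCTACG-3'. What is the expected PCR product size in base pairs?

Forward primer AGCCTATA is found on the top strand at positions 12–19.
Taking the reverse complement of GCAGCCAGGTACGCTACG gives CGTAGCGTACCTGGCTGC, found at positions 44–61 on the template; the primer anneals here to the top strand with its 3' end pointing upstream.
Product length = (reverse-primer end) − (forward-primer start) + 1 = 61 − 12 + 1 = 50 bp.

50 bp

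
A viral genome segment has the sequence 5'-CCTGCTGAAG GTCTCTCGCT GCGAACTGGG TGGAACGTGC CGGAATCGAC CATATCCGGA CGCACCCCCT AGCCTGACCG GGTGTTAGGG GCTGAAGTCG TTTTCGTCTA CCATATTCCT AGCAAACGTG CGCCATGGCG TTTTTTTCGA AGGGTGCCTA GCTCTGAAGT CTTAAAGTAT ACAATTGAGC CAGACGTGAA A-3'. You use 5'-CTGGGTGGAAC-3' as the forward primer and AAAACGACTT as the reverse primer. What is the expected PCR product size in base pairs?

79 bp

Scanning the template, CTGGGTGGAAC occurs at positions 26–36; this primer anneals to the bottom strand there with its 3' end pointing downstream.
Taking the reverse complement of AAAACGACTT gives AAGTCGTTTT, found at positions 95–104 on the template; the primer anneals here to the top strand with its 3' end pointing upstream.
The product runs from position 26 to position 104, so its length is 104 − 26 + 1 = 79 bp.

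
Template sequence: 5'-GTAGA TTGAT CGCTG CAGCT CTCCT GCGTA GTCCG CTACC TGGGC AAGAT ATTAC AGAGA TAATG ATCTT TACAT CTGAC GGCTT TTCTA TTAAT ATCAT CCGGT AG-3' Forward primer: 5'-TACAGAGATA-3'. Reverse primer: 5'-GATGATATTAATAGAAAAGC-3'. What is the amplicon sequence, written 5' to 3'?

Scanning the template, TACAGAGATA occurs at positions 53–62; this primer anneals to the bottom strand there with its 3' end pointing downstream.
Taking the reverse complement of GATGATATTAATAGAAAAGC gives GCTTTTCTATTAATATCATC, found at positions 82–101 on the template; the primer anneals here to the top strand with its 3' end pointing upstream.
The product is the template from position 53 through 101 (49 bp).

5'-TACAGAGATAATGATCTTTACATCTGACGGCTTTTCTATTAATATCATC-3'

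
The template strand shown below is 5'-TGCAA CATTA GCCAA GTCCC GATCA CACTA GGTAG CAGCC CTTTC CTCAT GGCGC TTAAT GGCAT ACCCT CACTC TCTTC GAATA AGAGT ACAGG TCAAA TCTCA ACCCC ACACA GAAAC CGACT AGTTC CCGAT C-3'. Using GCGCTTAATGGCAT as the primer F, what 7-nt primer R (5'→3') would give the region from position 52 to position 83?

5'-TTCGAAG-3'

The product's 3' end on the top strand is position 83.
The reverse primer anneals to the top strand over positions 77–83, i.e. to CTTCGAA.
Its sequence written 5'→3' is the reverse complement: TTCGAAG.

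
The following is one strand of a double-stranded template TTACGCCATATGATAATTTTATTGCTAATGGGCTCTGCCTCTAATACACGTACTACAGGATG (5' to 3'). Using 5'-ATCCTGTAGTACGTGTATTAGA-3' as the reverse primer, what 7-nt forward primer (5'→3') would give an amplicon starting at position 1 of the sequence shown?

5'-TTACGCC-3'

The reverse primer's reverse complement TCTAATACACGTACTACAGGAT matches the template at positions 40–61; the product starts at position 1.
The forward primer is identical to the top strand over positions 1–7: TTACGCC.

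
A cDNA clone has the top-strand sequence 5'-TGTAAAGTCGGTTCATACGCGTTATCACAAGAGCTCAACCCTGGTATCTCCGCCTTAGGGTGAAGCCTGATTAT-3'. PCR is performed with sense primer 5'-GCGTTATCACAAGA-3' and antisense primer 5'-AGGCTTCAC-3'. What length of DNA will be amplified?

Scanning the template, GCGTTATCACAAGA occurs at positions 19–32; this primer anneals to the bottom strand there with its 3' end pointing downstream.
Reverse complement of the reverse primer: GTGAAGCCT. This occurs on the top strand at positions 60–68.
Product length = (reverse-primer end) − (forward-primer start) + 1 = 68 − 19 + 1 = 50 bp.

50 bp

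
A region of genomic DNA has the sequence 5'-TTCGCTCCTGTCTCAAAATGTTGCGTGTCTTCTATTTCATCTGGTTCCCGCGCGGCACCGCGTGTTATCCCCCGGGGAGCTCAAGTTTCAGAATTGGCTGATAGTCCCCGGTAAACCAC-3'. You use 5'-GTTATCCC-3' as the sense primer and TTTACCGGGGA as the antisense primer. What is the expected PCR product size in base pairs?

52 bp

The forward primer matches the template at positions 64–71.
Taking the reverse complement of TTTACCGGGGA gives TCCCCGGTAAA, found at positions 105–115 on the template; the primer anneals here to the top strand with its 3' end pointing upstream.
The product runs from position 64 to position 115, so its length is 115 − 64 + 1 = 52 bp.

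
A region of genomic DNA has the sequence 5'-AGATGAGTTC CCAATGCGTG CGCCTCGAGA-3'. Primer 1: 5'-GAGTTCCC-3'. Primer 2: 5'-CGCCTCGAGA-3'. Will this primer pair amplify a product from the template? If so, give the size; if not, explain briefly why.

No product — both primers anneal to the same strand and extend in the same direction.

Primer 1 (GAGTTCCC) matches the top strand at positions 5–12 (3' end points downstream).
Primer 2 (CGCCTCGAGA) also matches the top strand directly, at positions 21–30 — its reverse complement TCTCGAGGCG is not present.
Both primers anneal to the bottom strand with 3' ends pointing the same way, so neither can prime synthesis back toward the other.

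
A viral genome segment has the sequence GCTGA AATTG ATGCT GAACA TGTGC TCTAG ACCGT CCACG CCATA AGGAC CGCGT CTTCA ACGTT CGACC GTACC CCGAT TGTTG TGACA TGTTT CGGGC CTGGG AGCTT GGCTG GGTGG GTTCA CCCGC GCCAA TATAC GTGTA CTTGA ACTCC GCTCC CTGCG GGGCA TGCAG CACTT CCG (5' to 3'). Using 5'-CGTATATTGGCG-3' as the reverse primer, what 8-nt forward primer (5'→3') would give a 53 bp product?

5'-CATGTTTC-3'

The reverse primer's reverse complement CGCCAATATACG matches the template at positions 130–141, so the product ends at position 141.
A 53 bp product then starts at position 141 − 53 + 1 = 89.
The forward primer is identical to the top strand there: CATGTTTC.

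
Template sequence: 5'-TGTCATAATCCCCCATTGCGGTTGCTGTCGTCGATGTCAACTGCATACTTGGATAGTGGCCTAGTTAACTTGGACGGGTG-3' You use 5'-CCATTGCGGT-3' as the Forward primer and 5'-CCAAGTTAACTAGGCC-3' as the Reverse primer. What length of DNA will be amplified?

Forward primer CCATTGCGGT is found on the top strand at positions 13–22.
Reverse complement of the reverse primer: GGCCTAGTTAACTTGG. This occurs on the top strand at positions 58–73.
Product length = (reverse-primer end) − (forward-primer start) + 1 = 73 − 13 + 1 = 61 bp.

61 bp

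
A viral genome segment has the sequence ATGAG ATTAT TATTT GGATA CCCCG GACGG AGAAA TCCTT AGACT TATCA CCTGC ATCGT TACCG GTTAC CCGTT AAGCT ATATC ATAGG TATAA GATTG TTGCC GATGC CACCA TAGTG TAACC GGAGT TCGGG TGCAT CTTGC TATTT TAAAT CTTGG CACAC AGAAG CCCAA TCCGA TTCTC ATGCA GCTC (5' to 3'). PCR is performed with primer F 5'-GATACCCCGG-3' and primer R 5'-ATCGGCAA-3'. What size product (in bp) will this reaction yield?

92 bp

The forward primer matches the template at positions 17–26.
Reverse complement of the reverse primer: TTGCCGAT. This occurs on the top strand at positions 101–108.
Amplicon spans positions 17–108: 92 bp.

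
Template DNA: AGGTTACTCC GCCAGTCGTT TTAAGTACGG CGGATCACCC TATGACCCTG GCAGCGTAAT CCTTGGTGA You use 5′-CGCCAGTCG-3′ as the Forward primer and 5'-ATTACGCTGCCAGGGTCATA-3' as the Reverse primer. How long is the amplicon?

The forward primer matches the template at positions 10–18.
Taking the reverse complement of ATTACGCTGCCAGGGTCATA gives TATGACCCTGGCAGCGTAAT, found at positions 41–60 on the template; the primer anneals here to the top strand with its 3' end pointing upstream.
The product runs from position 10 to position 60, so its length is 60 − 10 + 1 = 51 bp.

51 bp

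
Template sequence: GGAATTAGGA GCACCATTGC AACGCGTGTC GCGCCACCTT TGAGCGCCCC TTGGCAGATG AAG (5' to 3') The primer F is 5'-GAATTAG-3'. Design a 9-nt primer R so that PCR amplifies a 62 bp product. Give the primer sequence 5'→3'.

The forward primer binds at positions 2–8, so a 62 bp product ends at position 2 + 62 − 1 = 63.
The reverse primer anneals to the top strand over positions 55–63, i.e. to CAGATGAAG.
Its sequence written 5'→3' is the reverse complement: CTTCATCTG.

5'-CTTCATCTG-3'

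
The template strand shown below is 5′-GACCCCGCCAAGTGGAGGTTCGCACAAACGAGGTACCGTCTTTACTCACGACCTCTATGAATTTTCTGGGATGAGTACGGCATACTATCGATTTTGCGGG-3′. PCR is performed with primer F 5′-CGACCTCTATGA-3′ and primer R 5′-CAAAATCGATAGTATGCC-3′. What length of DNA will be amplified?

48 bp

The forward primer matches the template at positions 49–60.
The reverse primer's reverse complement is GGCATACTATCGATTTTG, which matches the template at positions 79–96.
Amplicon spans positions 49–96: 48 bp.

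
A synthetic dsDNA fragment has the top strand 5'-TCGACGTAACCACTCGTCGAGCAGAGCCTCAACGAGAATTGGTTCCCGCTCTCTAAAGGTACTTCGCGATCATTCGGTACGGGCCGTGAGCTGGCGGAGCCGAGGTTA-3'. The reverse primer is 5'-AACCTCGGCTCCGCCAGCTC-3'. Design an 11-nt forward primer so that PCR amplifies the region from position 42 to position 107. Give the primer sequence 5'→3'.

5'-GTTCCCGCTCT-3'

The reverse primer's reverse complement GAGCTGGCGGAGCCGAGGTT matches the template at positions 88–107; the product starts at position 42.
The forward primer is identical to the top strand over positions 42–52: GTTCCCGCTCT.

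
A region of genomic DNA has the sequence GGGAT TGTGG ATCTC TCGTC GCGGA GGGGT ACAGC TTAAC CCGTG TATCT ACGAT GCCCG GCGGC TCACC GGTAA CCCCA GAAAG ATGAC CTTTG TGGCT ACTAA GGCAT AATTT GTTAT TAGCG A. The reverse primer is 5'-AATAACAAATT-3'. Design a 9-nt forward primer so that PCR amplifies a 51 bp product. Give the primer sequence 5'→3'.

5'-GGTAACCCC-3'

The reverse primer's reverse complement AATTTGTTATT matches the template at positions 111–121, so the product ends at position 121.
A 51 bp product then starts at position 121 − 51 + 1 = 71.
The forward primer is identical to the top strand there: GGTAACCCC.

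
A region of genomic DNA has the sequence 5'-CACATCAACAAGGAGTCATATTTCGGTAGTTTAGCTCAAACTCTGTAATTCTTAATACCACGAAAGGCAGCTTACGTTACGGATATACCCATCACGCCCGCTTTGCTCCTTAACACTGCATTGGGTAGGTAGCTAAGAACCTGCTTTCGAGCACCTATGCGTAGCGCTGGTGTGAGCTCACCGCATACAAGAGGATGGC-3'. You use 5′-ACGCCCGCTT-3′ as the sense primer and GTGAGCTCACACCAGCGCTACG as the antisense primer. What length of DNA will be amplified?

Forward primer ACGCCCGCTT is found on the top strand at positions 94–103.
Reverse complement of the reverse primer: CGTAGCGCTGGTGTGAGCTCAC. This occurs on the top strand at positions 160–181.
Amplicon spans positions 94–181: 88 bp.

88 bp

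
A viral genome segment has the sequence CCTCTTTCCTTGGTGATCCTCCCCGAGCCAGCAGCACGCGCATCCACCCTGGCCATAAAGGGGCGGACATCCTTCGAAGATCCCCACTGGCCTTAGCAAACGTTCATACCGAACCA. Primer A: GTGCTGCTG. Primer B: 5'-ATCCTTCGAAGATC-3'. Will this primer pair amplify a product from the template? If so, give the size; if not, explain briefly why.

Primer A (GTGCTGCTG) has reverse complement CAGCAGCAC, which matches the top strand at positions 29–37; primer A anneals to the top strand there with its 3' end pointing upstream toward position 29.
Primer B (ATCCTTCGAAGATC) matches the top strand directly at positions 69–82; it anneals to the bottom strand with its 3' end pointing downstream toward position 82.
The 3' ends diverge (primer A extends toward position 1, primer B toward position 116), so the primers never converge on a shared product.

No product — the primers' 3' ends point away from each other.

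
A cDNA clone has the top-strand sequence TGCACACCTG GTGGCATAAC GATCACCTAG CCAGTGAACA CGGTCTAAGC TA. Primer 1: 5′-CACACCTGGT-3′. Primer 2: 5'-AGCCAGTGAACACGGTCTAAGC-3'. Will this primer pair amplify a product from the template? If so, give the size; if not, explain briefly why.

No product — both primers anneal to the same strand and extend in the same direction.

Primer 1 (CACACCTGGT) matches the top strand at positions 3–12 (3' end points downstream).
Primer 2 (AGCCAGTGAACACGGTCTAAGC) also matches the top strand directly, at positions 29–50 — its reverse complement GCTTAGACCGTGTTCACTGGCT is not present.
Both primers anneal to the bottom strand with 3' ends pointing the same way, so neither can prime synthesis back toward the other.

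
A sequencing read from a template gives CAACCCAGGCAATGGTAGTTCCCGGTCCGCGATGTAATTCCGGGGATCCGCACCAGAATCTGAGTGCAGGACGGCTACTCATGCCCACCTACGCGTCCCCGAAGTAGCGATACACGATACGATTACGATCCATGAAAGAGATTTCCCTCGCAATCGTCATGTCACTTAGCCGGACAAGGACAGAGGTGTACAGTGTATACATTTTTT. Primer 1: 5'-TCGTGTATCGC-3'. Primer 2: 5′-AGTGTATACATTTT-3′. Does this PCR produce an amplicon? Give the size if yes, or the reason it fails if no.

No product — the primers' 3' ends point away from each other.

Primer 1 (TCGTGTATCGC) has reverse complement GCGATACACGA, which matches the top strand at positions 107–117; primer 1 anneals to the top strand there with its 3' end pointing upstream toward position 107.
Primer 2 (AGTGTATACATTTT) matches the top strand directly at positions 192–205; it anneals to the bottom strand with its 3' end pointing downstream toward position 205.
The 3' ends diverge (primer 1 extends toward position 1, primer 2 toward position 207), so the primers never converge on a shared product.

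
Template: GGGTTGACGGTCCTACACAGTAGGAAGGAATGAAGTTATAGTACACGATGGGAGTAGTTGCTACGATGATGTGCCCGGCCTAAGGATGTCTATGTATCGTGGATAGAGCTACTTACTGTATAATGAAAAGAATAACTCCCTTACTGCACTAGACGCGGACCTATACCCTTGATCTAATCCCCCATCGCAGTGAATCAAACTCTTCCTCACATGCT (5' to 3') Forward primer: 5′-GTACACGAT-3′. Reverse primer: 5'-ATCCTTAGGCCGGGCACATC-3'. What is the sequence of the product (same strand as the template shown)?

Scanning the template, GTACACGAT occurs at positions 41–49; this primer anneals to the bottom strand there with its 3' end pointing downstream.
Reverse complement of the reverse primer: GATGTGCCCGGCCTAAGGAT. This occurs on the top strand at positions 68–87.
The product is the template from position 41 through 87 (47 bp).

5'-GTACACGATGGGAGTAGTTGCTACGATGATGTGCCCGGCCTAAGGAT-3'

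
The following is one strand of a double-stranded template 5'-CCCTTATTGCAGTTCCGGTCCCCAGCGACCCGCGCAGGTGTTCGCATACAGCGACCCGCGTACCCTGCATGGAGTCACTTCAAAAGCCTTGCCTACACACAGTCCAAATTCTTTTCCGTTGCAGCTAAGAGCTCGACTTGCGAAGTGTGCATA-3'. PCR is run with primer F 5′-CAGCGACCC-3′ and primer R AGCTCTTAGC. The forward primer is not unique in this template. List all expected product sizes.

111 bp, 85 bp

The forward primer CAGCGACCC matches the top strand at positions 23–31, 49–57.
The reverse primer's reverse complement is GCTAAGAGCT, matching at positions 124–133.
Each forward site pairs with the reverse site to give a product ending at position 133: sizes 111, 85 bp.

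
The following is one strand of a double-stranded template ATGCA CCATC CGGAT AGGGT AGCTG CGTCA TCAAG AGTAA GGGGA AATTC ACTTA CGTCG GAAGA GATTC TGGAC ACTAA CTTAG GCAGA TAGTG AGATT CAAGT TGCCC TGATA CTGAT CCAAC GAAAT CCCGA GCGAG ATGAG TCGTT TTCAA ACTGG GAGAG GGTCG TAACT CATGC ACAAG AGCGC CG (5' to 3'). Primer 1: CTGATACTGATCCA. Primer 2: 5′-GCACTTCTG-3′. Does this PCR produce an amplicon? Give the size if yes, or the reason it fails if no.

Primer 2 (GCACTTCTG) does not match the top strand, and its reverse complement CAGAAGTGC does not match either.
With no annealing site for primer 2, no amplification occurs.

No product — primer 2 has no binding site in the template.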